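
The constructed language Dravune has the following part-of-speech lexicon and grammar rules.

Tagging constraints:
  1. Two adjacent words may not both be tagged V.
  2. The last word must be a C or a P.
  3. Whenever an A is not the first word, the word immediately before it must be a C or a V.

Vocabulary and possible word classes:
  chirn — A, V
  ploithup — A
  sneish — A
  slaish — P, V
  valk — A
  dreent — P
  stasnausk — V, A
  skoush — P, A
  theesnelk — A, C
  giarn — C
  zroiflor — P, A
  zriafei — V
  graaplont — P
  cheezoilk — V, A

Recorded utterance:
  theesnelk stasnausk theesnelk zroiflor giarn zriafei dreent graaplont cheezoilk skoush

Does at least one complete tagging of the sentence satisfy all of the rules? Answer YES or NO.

Candidates per position — 1:theesnelk {A,C}; 2:stasnausk {V,A}; 3:theesnelk {A,C}; 4:zroiflor {P,A}; 5:giarn {C}; 6:zriafei {V}; 7:dreent {P}; 8:graaplont {P}; 9:cheezoilk {V,A}; 10:skoush {P,A}.
One satisfying assignment: A V A P C V P P V P.
Checking: rule 1 ✓; rule 2 ✓; rule 3 ✓.

YES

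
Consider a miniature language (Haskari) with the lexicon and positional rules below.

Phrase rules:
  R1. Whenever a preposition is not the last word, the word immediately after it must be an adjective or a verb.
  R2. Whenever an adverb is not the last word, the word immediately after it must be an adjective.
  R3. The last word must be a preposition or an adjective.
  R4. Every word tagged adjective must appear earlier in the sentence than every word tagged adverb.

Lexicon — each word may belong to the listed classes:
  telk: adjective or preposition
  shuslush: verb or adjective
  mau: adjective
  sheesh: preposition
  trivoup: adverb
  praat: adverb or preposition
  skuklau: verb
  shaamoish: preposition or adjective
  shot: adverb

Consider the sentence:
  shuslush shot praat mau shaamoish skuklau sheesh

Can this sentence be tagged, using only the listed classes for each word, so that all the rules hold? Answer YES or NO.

Candidates per position — 1:shuslush {verb,adjective}; 2:shot {adverb}; 3:praat {adverb,preposition}; 4:mau {adjective}; 5:shaamoish {preposition,adjective}; 6:skuklau {verb}; 7:sheesh {preposition}.
Rule 2 cannot be satisfied by any choice of tags from the lexicon.
So there is no consistent tagging.

NO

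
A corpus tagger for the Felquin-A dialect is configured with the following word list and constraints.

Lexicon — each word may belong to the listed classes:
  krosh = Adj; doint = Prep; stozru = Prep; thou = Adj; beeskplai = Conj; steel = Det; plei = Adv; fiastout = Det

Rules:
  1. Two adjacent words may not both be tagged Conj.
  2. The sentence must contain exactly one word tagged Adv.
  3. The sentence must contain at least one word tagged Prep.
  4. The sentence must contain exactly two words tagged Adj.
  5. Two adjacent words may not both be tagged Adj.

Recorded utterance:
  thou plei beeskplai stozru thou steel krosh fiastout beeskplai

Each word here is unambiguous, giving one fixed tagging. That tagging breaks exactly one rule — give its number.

Fixed tagging: Adj Adv Conj Prep Adj Det Adj Det Conj.
Applying the rules: R1 pass, R2 pass, R3 pass, R4 fail, R5 pass.
Only rule 4 fails.

4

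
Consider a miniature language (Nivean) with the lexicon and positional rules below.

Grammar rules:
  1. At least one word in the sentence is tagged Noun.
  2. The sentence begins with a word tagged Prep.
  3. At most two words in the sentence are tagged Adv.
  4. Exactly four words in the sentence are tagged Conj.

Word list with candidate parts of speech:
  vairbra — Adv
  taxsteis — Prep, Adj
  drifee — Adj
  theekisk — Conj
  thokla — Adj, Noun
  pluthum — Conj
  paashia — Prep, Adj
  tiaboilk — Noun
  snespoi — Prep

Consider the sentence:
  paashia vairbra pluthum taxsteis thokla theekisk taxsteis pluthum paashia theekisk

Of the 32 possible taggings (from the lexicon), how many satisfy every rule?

8

Candidates per position — 1:paashia {Prep,Adj}; 2:vairbra {Adv}; 3:pluthum {Conj}; 4:taxsteis {Prep,Adj}; 5:thokla {Adj,Noun}; 6:theekisk {Conj}; 7:taxsteis {Prep,Adj}; 8:pluthum {Conj}; 9:paashia {Prep,Adj}; 10:theekisk {Conj}.
There are 32 candidate sequences in total.
Checking each against the rules leaves 8 sequences.
Count = 8.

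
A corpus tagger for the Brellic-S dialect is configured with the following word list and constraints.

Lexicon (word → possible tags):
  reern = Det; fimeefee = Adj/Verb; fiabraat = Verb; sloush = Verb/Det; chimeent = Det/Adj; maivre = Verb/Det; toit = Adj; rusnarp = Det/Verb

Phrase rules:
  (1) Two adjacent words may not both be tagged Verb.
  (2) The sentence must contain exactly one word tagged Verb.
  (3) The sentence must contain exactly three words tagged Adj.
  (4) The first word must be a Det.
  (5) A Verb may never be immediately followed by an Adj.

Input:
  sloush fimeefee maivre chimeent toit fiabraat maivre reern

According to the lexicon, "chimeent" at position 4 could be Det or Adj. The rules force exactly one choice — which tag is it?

Adj

Candidates per position — 1:sloush {Verb,Det}; 2:fimeefee {Adj,Verb}; 3:maivre {Verb,Det}; 4:chimeent {Det,Adj}; 5:toit {Adj}; 6:fiabraat {Verb}; 7:maivre {Verb,Det}; 8:reern {Det}.
At position 1, choosing Verb makes rule 2 impossible to satisfy; hence Det.
At position 2, choosing Verb makes rule 2 impossible to satisfy; hence Adj.
At position 3, choosing Verb makes rule 2 impossible to satisfy; hence Det.
At position 4, choosing Det makes rule 3 impossible to satisfy; hence Adj.
At position 7, choosing Verb makes rule 1 impossible to satisfy; hence Det.
The unique satisfying tagging is: Det Adj Det Adj Adj Verb Det Det.
Check: rule 1 ✓; rule 2 ✓; rule 3 ✓; rule 4 ✓; rule 5 ✓.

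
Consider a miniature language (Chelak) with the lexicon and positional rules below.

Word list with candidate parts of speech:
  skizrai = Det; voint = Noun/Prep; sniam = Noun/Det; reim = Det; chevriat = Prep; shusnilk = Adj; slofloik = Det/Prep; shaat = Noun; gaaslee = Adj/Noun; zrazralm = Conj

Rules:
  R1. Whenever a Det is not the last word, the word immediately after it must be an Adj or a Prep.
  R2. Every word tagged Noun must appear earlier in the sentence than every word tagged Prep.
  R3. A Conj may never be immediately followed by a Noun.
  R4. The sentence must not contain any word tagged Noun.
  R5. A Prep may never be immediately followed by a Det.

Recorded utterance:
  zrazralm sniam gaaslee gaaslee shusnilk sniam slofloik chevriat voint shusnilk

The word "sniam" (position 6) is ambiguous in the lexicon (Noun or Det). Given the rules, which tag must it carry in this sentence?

Det

Candidates per position — 1:zrazralm {Conj}; 2:sniam {Noun,Det}; 3:gaaslee {Adj,Noun}; 4:gaaslee {Adj,Noun}; 5:shusnilk {Adj}; 6:sniam {Noun,Det}; 7:slofloik {Det,Prep}; 8:chevriat {Prep}; 9:voint {Noun,Prep}; 10:shusnilk {Adj}.
Position 2: tagging it Noun would leave rule 3 unsatisfiable, so it must be Det.
Position 3: tagging it Noun would leave rule 1 unsatisfiable, so it must be Adj.
Position 4: tagging it Noun would leave rule 4 unsatisfiable, so it must be Adj.
Position 6: tagging it Noun would leave rule 4 unsatisfiable, so it must be Det.
Position 7: tagging it Det would leave rule 1 unsatisfiable, so it must be Prep.
Position 9: tagging it Noun would leave rule 2 unsatisfiable, so it must be Prep.
So the tagging must be: Conj Det Adj Adj Adj Det Prep Prep Prep Adj.
Check: rule 1 ✓; rule 2 ✓; rule 3 ✓; rule 4 ✓; rule 5 ✓.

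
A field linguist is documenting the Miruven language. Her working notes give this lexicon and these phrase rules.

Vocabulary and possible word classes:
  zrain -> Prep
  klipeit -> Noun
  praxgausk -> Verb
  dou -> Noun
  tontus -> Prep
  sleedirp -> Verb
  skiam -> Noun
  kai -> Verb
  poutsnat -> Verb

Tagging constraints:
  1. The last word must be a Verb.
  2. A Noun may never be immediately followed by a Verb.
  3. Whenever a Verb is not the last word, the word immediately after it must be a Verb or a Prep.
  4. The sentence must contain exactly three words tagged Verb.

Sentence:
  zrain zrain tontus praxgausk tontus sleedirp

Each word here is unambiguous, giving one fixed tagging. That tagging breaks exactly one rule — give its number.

Fixed tagging: Prep Prep Prep Verb Prep Verb.
Rule check: R1 pass, R2 pass, R3 pass, R4 fail.
Only rule 4 fails.

4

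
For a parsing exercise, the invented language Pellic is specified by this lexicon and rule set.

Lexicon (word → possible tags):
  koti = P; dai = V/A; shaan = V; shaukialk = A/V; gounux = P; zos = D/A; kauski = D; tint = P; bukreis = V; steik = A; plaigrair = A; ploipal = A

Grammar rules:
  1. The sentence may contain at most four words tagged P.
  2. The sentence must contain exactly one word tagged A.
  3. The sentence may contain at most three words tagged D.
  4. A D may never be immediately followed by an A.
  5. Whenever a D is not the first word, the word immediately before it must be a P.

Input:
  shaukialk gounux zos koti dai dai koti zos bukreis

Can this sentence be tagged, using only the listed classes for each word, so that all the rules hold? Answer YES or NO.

YES

Candidates per position — 1:shaukialk {A,V}; 2:gounux {P}; 3:zos {D,A}; 4:koti {P}; 5:dai {V,A}; 6:dai {V,A}; 7:koti {P}; 8:zos {D,A}; 9:bukreis {V}.
One satisfying assignment: V P D P V V P A V.
Checking: rule 1 holds; rule 2 holds; rule 3 holds; rule 4 holds; rule 5 holds.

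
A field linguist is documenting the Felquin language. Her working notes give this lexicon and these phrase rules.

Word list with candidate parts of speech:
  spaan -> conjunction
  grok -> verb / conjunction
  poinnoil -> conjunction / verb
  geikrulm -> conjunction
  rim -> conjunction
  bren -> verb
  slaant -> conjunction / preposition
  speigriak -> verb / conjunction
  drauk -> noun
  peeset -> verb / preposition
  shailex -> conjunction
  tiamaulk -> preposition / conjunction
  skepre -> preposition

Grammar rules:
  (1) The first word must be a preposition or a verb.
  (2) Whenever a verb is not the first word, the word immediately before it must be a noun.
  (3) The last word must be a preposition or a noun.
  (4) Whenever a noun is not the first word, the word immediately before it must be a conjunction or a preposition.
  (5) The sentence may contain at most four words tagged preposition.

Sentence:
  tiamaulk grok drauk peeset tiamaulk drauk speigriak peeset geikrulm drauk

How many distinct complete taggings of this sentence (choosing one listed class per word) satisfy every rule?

Candidates per position — 1:tiamaulk {preposition,conjunction}; 2:grok {verb,conjunction}; 3:drauk {noun}; 4:peeset {verb,preposition}; 5:tiamaulk {preposition,conjunction}; 6:drauk {noun}; 7:speigriak {verb,conjunction}; 8:peeset {verb,preposition}; 9:geikrulm {conjunction}; 10:drauk {noun}.
There are 64 candidate sequences in total.
Checking each against the rules leaves 8 sequences.
Count = 8.

8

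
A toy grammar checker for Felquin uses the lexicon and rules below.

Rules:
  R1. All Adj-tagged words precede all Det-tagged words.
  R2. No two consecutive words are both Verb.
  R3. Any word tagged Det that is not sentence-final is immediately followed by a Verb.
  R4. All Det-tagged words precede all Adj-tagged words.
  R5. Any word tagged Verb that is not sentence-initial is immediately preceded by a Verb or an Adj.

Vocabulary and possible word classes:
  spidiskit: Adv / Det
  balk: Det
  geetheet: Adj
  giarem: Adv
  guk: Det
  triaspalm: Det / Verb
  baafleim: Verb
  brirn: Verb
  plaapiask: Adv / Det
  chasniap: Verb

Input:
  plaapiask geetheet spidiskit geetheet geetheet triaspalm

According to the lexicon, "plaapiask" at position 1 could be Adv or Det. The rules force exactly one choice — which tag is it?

Candidates per position — 1:plaapiask {Adv,Det}; 2:geetheet {Adj}; 3:spidiskit {Adv,Det}; 4:geetheet {Adj}; 5:geetheet {Adj}; 6:triaspalm {Det,Verb}.
Word 1 cannot be Det — rule 1 would then fail for every completion. It is Adv.
Word 3 cannot be Det — rule 1 would then fail for every completion. It is Adv.
Word 6 cannot be Det — rule 4 would then fail for every completion. It is Verb.
That leaves exactly one tagging: Adv Adj Adv Adj Adj Verb.
Checking: rule 1 satisfied; rule 2 satisfied; rule 3 satisfied; rule 4 satisfied; rule 5 satisfied.

Adv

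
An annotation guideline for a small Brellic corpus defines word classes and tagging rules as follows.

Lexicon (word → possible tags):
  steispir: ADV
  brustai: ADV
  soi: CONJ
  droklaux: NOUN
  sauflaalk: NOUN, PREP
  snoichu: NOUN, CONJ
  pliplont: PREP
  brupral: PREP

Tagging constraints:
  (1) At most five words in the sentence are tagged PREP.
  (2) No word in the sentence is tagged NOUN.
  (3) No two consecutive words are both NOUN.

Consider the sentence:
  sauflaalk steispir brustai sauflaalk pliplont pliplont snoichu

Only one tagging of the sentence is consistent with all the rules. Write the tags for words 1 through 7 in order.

PREP ADV ADV PREP PREP PREP CONJ

Candidates per position — 1:sauflaalk {NOUN,PREP}; 2:steispir {ADV}; 3:brustai {ADV}; 4:sauflaalk {NOUN,PREP}; 5:pliplont {PREP}; 6:pliplont {PREP}; 7:snoichu {NOUN,CONJ}.
If word 1 were NOUN, no tagging could satisfy rule 2; so word 1 is PREP.
If word 4 were NOUN, no tagging could satisfy rule 2; so word 4 is PREP.
If word 7 were NOUN, no tagging could satisfy rule 2; so word 7 is CONJ.
The unique satisfying tagging is: PREP ADV ADV PREP PREP PREP CONJ.
Checking: rule 1 ok; rule 2 ok; rule 3 ok.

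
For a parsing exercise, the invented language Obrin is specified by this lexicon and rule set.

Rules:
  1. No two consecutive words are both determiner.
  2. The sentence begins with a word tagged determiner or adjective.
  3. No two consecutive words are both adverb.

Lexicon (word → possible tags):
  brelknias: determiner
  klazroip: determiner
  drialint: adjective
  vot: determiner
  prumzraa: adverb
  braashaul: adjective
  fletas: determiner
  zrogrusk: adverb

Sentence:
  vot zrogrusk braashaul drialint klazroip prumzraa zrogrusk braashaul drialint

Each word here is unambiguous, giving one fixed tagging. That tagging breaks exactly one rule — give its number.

3

Fixed tagging: determiner adverb adjective adjective determiner adverb adverb adjective adjective.
Applying the rules: R1 ✓, R2 ✓, R3 ✗.
Only rule 3 fails.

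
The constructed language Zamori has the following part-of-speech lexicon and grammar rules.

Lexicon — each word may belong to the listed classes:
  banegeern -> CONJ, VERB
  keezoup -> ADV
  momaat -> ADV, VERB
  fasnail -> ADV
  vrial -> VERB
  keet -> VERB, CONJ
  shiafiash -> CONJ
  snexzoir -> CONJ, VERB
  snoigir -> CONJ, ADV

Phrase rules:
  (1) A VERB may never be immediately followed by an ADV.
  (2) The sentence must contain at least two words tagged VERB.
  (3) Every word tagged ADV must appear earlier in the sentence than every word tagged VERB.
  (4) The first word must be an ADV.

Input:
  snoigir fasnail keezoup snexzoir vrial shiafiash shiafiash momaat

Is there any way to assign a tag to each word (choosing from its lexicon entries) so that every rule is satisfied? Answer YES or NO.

Candidates per position — 1:snoigir {CONJ,ADV}; 2:fasnail {ADV}; 3:keezoup {ADV}; 4:snexzoir {CONJ,VERB}; 5:vrial {VERB}; 6:shiafiash {CONJ}; 7:shiafiash {CONJ}; 8:momaat {ADV,VERB}.
One satisfying assignment: ADV ADV ADV CONJ VERB CONJ CONJ VERB.
Checking: rule 1 ok; rule 2 ok; rule 3 ok; rule 4 ok.

YES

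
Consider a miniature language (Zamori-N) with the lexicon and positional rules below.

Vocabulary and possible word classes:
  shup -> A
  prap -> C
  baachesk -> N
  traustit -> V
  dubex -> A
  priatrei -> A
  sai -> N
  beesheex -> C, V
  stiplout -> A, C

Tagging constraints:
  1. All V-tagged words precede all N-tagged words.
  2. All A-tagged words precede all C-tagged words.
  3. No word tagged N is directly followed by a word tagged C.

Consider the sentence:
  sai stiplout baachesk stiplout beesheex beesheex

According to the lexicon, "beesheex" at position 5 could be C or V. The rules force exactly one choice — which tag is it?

C

Candidates per position — 1:sai {N}; 2:stiplout {A,C}; 3:baachesk {N}; 4:stiplout {A,C}; 5:beesheex {C,V}; 6:beesheex {C,V}.
If word 2 were C, no tagging could satisfy rule 3; so word 2 is A.
If word 4 were C, no tagging could satisfy rule 3; so word 4 is A.
If word 5 were V, no tagging could satisfy rule 1; so word 5 is C.
If word 6 were V, no tagging could satisfy rule 1; so word 6 is C.
So the tagging must be: N A N A C C.
Checking: rule 1 satisfied; rule 2 satisfied; rule 3 satisfied.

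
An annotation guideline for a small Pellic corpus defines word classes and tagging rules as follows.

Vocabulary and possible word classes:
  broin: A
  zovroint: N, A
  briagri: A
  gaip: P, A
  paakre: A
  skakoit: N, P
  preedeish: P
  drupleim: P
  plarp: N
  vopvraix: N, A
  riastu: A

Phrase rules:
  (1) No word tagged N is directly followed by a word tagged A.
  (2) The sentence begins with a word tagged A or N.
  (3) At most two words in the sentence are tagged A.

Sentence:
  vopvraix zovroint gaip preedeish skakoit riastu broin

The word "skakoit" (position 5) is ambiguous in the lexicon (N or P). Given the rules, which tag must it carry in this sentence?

Candidates per position — 1:vopvraix {N,A}; 2:zovroint {N,A}; 3:gaip {P,A}; 4:preedeish {P}; 5:skakoit {N,P}; 6:riastu {A}; 7:broin {A}.
At position 1, choosing A makes rule 3 impossible to satisfy; hence N.
At position 2, choosing A makes rule 1 impossible to satisfy; hence N.
At position 3, choosing A makes rule 1 impossible to satisfy; hence P.
At position 5, choosing N makes rule 1 impossible to satisfy; hence P.
So the tagging must be: N N P P P A A.
Checking: rule 1 ✓; rule 2 ✓; rule 3 ✓.

P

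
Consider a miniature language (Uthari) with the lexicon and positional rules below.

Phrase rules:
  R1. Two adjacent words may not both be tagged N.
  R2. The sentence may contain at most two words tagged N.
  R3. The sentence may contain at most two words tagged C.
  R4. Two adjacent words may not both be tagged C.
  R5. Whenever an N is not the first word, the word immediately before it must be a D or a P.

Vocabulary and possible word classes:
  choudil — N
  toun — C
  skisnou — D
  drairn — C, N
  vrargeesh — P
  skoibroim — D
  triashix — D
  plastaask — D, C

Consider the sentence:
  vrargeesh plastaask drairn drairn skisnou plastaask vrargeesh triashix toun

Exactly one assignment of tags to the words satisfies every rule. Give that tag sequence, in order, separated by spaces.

Candidates per position — 1:vrargeesh {P}; 2:plastaask {D,C}; 3:drairn {C,N}; 4:drairn {C,N}; 5:skisnou {D}; 6:plastaask {D,C}; 7:vrargeesh {P}; 8:triashix {D}; 9:toun {C}.
Position 4: N is ruled out by rule 5; that leaves C.
Position 6: C is ruled out by rule 3; that leaves D.
Position 2: C is ruled out by rule 3; that leaves D.
Position 3: C is ruled out by rule 3; that leaves N.
So the tagging must be: P D N C D D P D C.
Check: rule 1 holds; rule 2 holds; rule 3 holds; rule 4 holds; rule 5 holds.

P D N C D D P D C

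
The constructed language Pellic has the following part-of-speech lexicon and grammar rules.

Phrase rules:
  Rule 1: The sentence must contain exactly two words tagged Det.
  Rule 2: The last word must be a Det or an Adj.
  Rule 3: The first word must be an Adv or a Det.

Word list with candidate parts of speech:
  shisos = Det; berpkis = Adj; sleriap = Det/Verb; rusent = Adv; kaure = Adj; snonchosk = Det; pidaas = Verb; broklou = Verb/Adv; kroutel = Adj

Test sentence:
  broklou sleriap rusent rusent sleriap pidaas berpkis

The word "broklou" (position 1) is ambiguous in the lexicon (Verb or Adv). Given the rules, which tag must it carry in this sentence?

Adv

Candidates per position — 1:broklou {Verb,Adv}; 2:sleriap {Det,Verb}; 3:rusent {Adv}; 4:rusent {Adv}; 5:sleriap {Det,Verb}; 6:pidaas {Verb}; 7:berpkis {Adj}.
At position 1, choosing Verb makes rule 3 impossible to satisfy; hence Adv.
At position 2, choosing Verb makes rule 1 impossible to satisfy; hence Det.
At position 5, choosing Verb makes rule 1 impossible to satisfy; hence Det.
That leaves exactly one tagging: Adv Det Adv Adv Det Verb Adj.
Checking: rule 1 holds; rule 2 holds; rule 3 holds.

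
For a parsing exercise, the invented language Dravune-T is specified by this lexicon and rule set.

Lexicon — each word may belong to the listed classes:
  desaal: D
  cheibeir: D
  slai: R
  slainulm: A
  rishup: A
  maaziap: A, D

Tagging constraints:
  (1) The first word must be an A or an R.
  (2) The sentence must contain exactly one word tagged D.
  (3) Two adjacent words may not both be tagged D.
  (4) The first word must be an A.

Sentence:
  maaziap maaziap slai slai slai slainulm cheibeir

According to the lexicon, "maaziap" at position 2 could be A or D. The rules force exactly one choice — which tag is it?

Candidates per position — 1:maaziap {A,D}; 2:maaziap {A,D}; 3:slai {R}; 4:slai {R}; 5:slai {R}; 6:slainulm {A}; 7:cheibeir {D}.
At position 1, choosing D makes rule 1 impossible to satisfy; hence A.
At position 2, choosing D makes rule 2 impossible to satisfy; hence A.
The only consistent sequence is: A A R R R A D.
Rule-by-rule: rule 1 ✓; rule 2 ✓; rule 3 ✓; rule 4 ✓.

A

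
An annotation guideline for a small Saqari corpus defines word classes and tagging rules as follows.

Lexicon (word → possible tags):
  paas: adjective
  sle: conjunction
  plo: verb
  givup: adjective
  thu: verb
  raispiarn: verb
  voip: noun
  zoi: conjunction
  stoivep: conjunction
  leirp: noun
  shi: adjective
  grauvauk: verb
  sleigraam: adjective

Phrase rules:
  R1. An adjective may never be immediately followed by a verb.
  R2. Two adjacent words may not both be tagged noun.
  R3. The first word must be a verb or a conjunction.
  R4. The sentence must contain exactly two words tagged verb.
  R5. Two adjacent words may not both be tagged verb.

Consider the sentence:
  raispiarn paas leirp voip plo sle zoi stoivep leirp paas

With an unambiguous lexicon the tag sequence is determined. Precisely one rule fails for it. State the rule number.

Fixed tagging: verb adjective noun noun verb conjunction conjunction conjunction noun adjective.
Rule check: R1 pass, R2 fail, R3 pass, R4 pass, R5 pass.
Only rule 2 fails.

2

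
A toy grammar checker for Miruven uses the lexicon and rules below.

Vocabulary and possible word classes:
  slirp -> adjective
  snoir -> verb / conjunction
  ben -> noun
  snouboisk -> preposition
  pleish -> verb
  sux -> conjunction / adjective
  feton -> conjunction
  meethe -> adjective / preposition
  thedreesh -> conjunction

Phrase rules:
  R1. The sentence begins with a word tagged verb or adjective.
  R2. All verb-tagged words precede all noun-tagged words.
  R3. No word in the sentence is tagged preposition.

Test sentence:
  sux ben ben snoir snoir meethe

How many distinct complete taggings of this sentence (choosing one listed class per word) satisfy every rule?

Candidates per position — 1:sux {conjunction,adjective}; 2:ben {noun}; 3:ben {noun}; 4:snoir {verb,conjunction}; 5:snoir {verb,conjunction}; 6:meethe {adjective,preposition}.
There are 16 candidate sequences in total.
The sequences that satisfy every rule: adjective noun noun conjunction conjunction adjective.
Count = 1.

1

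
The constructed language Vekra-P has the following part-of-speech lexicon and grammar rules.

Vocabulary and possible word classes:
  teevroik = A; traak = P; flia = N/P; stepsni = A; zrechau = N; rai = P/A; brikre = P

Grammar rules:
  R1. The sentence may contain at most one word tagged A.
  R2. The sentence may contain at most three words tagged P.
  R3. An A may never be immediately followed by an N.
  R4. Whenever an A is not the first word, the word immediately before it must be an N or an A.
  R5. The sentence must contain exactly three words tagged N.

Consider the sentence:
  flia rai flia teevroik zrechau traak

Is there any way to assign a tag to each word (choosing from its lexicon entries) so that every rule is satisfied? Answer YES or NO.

Candidates per position — 1:flia {N,P}; 2:rai {P,A}; 3:flia {N,P}; 4:teevroik {A}; 5:zrechau {N}; 6:traak {P}.
Rule 3 cannot be satisfied by any choice of tags from the lexicon.
So there is no consistent tagging.

NO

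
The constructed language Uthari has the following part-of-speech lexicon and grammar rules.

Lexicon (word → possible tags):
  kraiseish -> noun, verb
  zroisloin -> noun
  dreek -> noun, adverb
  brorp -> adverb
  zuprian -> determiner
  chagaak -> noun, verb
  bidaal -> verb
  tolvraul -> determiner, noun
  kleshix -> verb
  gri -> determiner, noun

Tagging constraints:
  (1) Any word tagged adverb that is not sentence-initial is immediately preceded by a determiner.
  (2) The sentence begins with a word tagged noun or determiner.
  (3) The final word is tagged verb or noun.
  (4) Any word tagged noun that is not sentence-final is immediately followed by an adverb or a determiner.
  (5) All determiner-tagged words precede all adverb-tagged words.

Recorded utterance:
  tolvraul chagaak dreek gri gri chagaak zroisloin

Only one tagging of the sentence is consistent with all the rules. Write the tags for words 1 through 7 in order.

Candidates per position — 1:tolvraul {determiner,noun}; 2:chagaak {noun,verb}; 3:dreek {noun,adverb}; 4:gri {determiner,noun}; 5:gri {determiner,noun}; 6:chagaak {noun,verb}; 7:zroisloin {noun}.
Position 1: noun is ruled out by rule 4; that leaves determiner.
Position 3: adverb is ruled out by rule 1; that leaves noun.
Position 4: noun is ruled out by rule 4; that leaves determiner.
Position 5: noun is ruled out by rule 4; that leaves determiner.
Position 6: noun is ruled out by rule 4; that leaves verb.
Position 2: noun is ruled out by rule 4; that leaves verb.
The only consistent sequence is: determiner verb noun determiner determiner verb noun.
Checking: rule 1 holds; rule 2 holds; rule 3 holds; rule 4 holds; rule 5 holds.

determiner verb noun determiner determiner verb noun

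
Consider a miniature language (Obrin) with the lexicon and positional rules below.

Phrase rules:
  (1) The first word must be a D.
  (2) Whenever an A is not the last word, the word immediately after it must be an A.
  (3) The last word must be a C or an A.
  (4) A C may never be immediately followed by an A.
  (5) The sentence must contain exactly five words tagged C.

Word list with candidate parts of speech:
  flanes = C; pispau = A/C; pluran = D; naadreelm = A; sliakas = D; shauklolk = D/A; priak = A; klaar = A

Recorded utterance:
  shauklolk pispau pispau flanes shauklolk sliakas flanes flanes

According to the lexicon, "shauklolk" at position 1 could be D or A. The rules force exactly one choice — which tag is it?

Candidates per position — 1:shauklolk {D,A}; 2:pispau {A,C}; 3:pispau {A,C}; 4:flanes {C}; 5:shauklolk {D,A}; 6:sliakas {D}; 7:flanes {C}; 8:flanes {C}.
If word 1 were A, no tagging could satisfy rule 1; so word 1 is D.
If word 2 were A, no tagging could satisfy rule 2; so word 2 is C.
If word 3 were A, no tagging could satisfy rule 2; so word 3 is C.
If word 5 were A, no tagging could satisfy rule 2; so word 5 is D.
The unique satisfying tagging is: D C C C D D C C.
Verifying each rule — rule 1 satisfied; rule 2 satisfied; rule 3 satisfied; rule 4 satisfied; rule 5 satisfied.

D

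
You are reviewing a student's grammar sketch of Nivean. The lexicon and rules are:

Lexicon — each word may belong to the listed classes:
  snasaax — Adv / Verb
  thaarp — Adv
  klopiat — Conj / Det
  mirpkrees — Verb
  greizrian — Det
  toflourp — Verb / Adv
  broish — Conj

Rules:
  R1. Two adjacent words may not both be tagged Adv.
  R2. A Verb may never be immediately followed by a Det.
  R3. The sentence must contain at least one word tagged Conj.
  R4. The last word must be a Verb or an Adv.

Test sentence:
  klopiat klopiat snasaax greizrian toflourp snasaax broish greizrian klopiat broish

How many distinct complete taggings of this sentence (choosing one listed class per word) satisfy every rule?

0

Candidates per position — 1:klopiat {Conj,Det}; 2:klopiat {Conj,Det}; 3:snasaax {Adv,Verb}; 4:greizrian {Det}; 5:toflourp {Verb,Adv}; 6:snasaax {Adv,Verb}; 7:broish {Conj}; 8:greizrian {Det}; 9:klopiat {Conj,Det}; 10:broish {Conj}.
There are 64 candidate sequences in total.
Rule 4 cannot be satisfied by any choice of tags from the lexicon.
So there is no consistent tagging.
Count = 0.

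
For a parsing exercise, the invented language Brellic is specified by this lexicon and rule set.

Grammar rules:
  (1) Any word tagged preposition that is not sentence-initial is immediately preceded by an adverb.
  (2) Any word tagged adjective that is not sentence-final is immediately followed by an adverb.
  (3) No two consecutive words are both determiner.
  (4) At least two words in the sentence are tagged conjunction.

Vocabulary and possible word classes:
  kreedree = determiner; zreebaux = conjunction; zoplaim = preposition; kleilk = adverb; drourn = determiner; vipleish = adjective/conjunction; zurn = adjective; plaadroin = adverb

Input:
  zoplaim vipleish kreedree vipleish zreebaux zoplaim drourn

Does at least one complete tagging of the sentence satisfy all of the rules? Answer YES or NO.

Candidates per position — 1:zoplaim {preposition}; 2:vipleish {adjective,conjunction}; 3:kreedree {determiner}; 4:vipleish {adjective,conjunction}; 5:zreebaux {conjunction}; 6:zoplaim {preposition}; 7:drourn {determiner}.
Rule 1 cannot be satisfied by any choice of tags from the lexicon.
So there is no consistent tagging.

NO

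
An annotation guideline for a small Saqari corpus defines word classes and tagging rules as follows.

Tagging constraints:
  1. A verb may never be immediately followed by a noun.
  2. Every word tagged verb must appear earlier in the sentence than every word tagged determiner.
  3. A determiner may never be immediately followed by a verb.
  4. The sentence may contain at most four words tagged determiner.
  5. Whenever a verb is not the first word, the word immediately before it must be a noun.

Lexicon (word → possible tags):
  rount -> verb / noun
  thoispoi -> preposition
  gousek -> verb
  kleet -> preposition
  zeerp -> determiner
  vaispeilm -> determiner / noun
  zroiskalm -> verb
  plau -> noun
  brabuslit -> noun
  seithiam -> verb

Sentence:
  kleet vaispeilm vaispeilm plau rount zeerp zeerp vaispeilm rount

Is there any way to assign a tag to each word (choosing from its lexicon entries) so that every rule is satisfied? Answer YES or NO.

Candidates per position — 1:kleet {preposition}; 2:vaispeilm {determiner,noun}; 3:vaispeilm {determiner,noun}; 4:plau {noun}; 5:rount {verb,noun}; 6:zeerp {determiner}; 7:zeerp {determiner}; 8:vaispeilm {determiner,noun}; 9:rount {verb,noun}.
One satisfying assignment: preposition noun determiner noun noun determiner determiner determiner noun.
Rule-by-rule: rule 1 holds; rule 2 holds; rule 3 holds; rule 4 holds; rule 5 holds.

YES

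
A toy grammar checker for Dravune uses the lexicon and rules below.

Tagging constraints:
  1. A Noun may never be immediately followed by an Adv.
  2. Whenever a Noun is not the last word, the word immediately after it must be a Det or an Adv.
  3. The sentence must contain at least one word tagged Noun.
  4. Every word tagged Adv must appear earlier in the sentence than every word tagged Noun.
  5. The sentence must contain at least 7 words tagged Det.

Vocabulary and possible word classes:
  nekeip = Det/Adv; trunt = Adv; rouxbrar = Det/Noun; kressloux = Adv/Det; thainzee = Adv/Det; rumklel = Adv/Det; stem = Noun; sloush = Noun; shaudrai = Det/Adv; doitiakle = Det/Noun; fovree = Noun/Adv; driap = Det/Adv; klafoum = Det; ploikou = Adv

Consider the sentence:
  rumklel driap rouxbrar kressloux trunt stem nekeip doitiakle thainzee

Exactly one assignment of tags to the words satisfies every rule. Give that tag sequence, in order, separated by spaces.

Det Det Det Det Adv Noun Det Det Det

Candidates per position — 1:rumklel {Adv,Det}; 2:driap {Det,Adv}; 3:rouxbrar {Det,Noun}; 4:kressloux {Adv,Det}; 5:trunt {Adv}; 6:stem {Noun}; 7:nekeip {Det,Adv}; 8:doitiakle {Det,Noun}; 9:thainzee {Adv,Det}.
If word 1 were Adv, no tagging could satisfy rule 5; so word 1 is Det.
If word 2 were Adv, no tagging could satisfy rule 5; so word 2 is Det.
If word 3 were Noun, no tagging could satisfy rule 4; so word 3 is Det.
If word 4 were Adv, no tagging could satisfy rule 5; so word 4 is Det.
If word 7 were Adv, no tagging could satisfy rule 1; so word 7 is Det.
If word 8 were Noun, no tagging could satisfy rule 5; so word 8 is Det.
If word 9 were Adv, no tagging could satisfy rule 4; so word 9 is Det.
The unique satisfying tagging is: Det Det Det Det Adv Noun Det Det Det.
Rule-by-rule: rule 1 ✓; rule 2 ✓; rule 3 ✓; rule 4 ✓; rule 5 ✓.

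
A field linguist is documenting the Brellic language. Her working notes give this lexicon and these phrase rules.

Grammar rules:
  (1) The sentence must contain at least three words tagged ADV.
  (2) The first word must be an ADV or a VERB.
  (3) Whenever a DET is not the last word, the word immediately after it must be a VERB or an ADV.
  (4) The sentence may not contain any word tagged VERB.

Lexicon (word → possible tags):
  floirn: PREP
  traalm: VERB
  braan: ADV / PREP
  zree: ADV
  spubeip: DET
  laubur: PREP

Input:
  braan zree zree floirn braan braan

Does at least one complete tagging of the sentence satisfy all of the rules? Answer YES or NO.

Candidates per position — 1:braan {ADV,PREP}; 2:zree {ADV}; 3:zree {ADV}; 4:floirn {PREP}; 5:braan {ADV,PREP}; 6:braan {ADV,PREP}.
One satisfying assignment: ADV ADV ADV PREP PREP ADV.
Check: rule 1 ✓; rule 2 ✓; rule 3 ✓; rule 4 ✓.

YES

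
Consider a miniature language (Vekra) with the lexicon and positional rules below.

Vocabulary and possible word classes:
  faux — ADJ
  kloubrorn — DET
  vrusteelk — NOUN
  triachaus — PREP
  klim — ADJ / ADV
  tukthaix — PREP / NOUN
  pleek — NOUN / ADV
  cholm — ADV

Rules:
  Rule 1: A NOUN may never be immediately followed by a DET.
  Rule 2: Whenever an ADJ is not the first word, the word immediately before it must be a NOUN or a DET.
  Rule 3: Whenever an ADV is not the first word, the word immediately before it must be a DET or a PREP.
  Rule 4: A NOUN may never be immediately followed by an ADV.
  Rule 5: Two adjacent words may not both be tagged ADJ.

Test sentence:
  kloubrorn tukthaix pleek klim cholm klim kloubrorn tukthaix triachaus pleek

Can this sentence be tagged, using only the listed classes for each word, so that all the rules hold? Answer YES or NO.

NO

Candidates per position — 1:kloubrorn {DET}; 2:tukthaix {PREP,NOUN}; 3:pleek {NOUN,ADV}; 4:klim {ADJ,ADV}; 5:cholm {ADV}; 6:klim {ADJ,ADV}; 7:kloubrorn {DET}; 8:tukthaix {PREP,NOUN}; 9:triachaus {PREP}; 10:pleek {NOUN,ADV}.
Rule 3 cannot be satisfied by any choice of tags from the lexicon.
So there is no consistent tagging.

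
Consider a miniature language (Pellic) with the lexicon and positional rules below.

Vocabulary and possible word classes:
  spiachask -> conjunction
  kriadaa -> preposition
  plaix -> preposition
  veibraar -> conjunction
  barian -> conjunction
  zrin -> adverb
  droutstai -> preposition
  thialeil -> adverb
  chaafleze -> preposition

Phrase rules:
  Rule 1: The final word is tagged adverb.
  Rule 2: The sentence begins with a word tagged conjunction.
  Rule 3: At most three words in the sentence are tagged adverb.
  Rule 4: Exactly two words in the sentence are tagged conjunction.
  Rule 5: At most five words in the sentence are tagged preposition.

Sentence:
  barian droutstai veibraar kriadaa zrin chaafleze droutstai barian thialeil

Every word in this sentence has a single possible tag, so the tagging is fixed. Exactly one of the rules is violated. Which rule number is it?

Fixed tagging: conjunction preposition conjunction preposition adverb preposition preposition conjunction adverb.
Checking each rule: R1 ✓, R2 ✓, R3 ✓, R4 ✗, R5 ✓.
Only rule 4 fails.

4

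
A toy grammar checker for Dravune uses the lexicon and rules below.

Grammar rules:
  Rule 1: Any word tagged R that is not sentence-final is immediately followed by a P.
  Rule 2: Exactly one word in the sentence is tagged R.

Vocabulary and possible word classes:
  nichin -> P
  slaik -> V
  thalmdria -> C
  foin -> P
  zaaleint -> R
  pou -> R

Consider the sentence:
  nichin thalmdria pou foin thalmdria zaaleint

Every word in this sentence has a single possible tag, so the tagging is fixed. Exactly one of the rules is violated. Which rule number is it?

Fixed tagging: P C R P C R.
Checking each rule: R1 holds, R2 violated.
Only rule 2 fails.

2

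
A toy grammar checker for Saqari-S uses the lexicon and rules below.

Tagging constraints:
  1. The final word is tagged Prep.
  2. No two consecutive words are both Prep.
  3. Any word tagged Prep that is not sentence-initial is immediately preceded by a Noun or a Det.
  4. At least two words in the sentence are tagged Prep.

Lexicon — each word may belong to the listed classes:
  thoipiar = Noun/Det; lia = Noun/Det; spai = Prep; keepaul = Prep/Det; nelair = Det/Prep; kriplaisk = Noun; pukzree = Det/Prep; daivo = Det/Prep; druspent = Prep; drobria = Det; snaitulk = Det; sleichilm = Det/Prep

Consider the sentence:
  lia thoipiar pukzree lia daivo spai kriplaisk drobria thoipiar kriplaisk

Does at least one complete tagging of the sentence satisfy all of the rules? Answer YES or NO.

NO

Candidates per position — 1:lia {Noun,Det}; 2:thoipiar {Noun,Det}; 3:pukzree {Det,Prep}; 4:lia {Noun,Det}; 5:daivo {Det,Prep}; 6:spai {Prep}; 7:kriplaisk {Noun}; 8:drobria {Det}; 9:thoipiar {Noun,Det}; 10:kriplaisk {Noun}.
Rule 1 cannot be satisfied by any choice of tags from the lexicon.
So there is no consistent tagging.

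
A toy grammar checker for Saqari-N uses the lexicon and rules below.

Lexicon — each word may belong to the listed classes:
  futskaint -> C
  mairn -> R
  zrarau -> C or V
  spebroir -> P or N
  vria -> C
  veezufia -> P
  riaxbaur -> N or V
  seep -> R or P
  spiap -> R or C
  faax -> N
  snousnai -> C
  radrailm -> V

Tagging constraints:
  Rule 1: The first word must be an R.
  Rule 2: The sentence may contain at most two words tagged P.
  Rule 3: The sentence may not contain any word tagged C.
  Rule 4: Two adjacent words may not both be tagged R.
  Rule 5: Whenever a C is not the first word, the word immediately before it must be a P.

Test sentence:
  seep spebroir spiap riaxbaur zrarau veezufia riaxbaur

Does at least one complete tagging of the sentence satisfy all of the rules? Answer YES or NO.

YES

Candidates per position — 1:seep {R,P}; 2:spebroir {P,N}; 3:spiap {R,C}; 4:riaxbaur {N,V}; 5:zrarau {C,V}; 6:veezufia {P}; 7:riaxbaur {N,V}.
One satisfying assignment: R P R V V P N.
Check: rule 1 satisfied; rule 2 satisfied; rule 3 satisfied; rule 4 satisfied; rule 5 satisfied.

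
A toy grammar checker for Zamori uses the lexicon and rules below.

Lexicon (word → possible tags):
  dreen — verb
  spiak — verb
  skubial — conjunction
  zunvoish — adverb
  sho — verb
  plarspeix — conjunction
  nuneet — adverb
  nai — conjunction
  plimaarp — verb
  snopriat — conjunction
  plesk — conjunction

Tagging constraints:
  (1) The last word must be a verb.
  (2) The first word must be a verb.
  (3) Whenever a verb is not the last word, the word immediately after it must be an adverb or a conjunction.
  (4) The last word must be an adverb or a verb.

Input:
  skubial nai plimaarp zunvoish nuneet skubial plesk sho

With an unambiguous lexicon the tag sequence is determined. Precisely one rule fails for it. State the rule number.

Fixed tagging: conjunction conjunction verb adverb adverb conjunction conjunction verb.
Applying the rules: R1 ✓, R2 ✗, R3 ✓, R4 ✓.
Only rule 2 fails.

2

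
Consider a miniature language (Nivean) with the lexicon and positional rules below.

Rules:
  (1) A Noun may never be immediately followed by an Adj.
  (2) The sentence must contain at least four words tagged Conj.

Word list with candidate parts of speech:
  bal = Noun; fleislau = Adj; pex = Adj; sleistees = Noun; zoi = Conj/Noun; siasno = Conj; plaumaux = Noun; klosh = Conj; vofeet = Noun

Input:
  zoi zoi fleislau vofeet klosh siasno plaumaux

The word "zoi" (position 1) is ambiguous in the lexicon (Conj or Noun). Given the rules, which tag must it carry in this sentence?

Conj

Candidates per position — 1:zoi {Conj,Noun}; 2:zoi {Conj,Noun}; 3:fleislau {Adj}; 4:vofeet {Noun}; 5:klosh {Conj}; 6:siasno {Conj}; 7:plaumaux {Noun}.
If word 1 were Noun, no tagging could satisfy rule 2; so word 1 is Conj.
If word 2 were Noun, no tagging could satisfy rule 1; so word 2 is Conj.
So the tagging must be: Conj Conj Adj Noun Conj Conj Noun.
Checking: rule 1 ✓; rule 2 ✓.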